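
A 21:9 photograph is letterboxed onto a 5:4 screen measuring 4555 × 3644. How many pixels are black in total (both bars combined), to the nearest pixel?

7706409 pixels

Since 2.333 > 1.250, the photograph is width-limited.
The photograph is 4555 × 9/21 ≈ 1952.1429 px tall.
Leftover height: 3644 − 1952.1429 = 1691.8571 px.
Across the 4555-px span: 1691.8571 × 4555 ≈ 7706409 px.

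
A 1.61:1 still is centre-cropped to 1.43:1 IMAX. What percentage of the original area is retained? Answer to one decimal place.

1.43:1 IMAX is narrower than 1.61:1, so the crop keeps the full height and trims the width.
(1.430)/(1.610) ≈ 0.888 of the area survives.

88.8%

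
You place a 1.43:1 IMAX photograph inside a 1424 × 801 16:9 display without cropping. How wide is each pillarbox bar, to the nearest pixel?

139 px

1.43:1 IMAX (1.430) < 16:9 (1.778), so the photograph fills the height.
Content width = 801 × 1.430 ≈ 1145.43 px.
1424 − 1145.43 = 278.57 px of bars (139.28 each).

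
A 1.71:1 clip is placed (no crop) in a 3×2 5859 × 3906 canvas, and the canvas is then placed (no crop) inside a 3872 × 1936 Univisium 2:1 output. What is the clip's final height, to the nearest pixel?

1698 px

First fit — 1.71:1 into 5859×3906 spans the width: 5859.00 × 3426.32.
3×2 in 3872×1936: fills the height, so the intermediate becomes 2904.00 × 1936.00 — a scale of ×0.4956.
So the clip's height is 3426.32 × 0.4956 ≈ 1698.25.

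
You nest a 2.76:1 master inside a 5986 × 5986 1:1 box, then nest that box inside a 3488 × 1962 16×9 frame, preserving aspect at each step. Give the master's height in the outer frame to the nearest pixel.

711 px

2.76:1 in 5986×5986: fills the width, so the master is 5986.00 × 2168.84.
1:1 in 3488×1962: fills the height, so the intermediate becomes 1962.00 × 1962.00 — a scale of ×0.3278.
Applying the same ×0.3278: 2168.84 → 710.87.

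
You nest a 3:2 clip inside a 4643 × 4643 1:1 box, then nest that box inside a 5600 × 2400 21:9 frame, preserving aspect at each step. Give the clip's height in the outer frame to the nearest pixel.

First fit — 3:2 into 4643×4643 spans the width: 4643.00 × 3095.33.
1:1 in 5600×2400: fills the height, so the intermediate becomes 2400.00 × 2400.00 — a scale of ×0.5169.
The clip scales with it: height 3095.33 × 0.5169 ≈ 1600.00.

1600 px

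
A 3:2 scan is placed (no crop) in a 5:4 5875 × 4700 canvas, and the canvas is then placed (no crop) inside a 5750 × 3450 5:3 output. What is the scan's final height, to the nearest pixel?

Inside the 5875×4700 canvas the scan is width-limited at 5875.00 × 3916.67.
The 5:4 canvas is height-limited in 5750×3450, giving 4312.50 × 3450.00; scale factor 0.7340.
The scan scales with it: height 3916.67 × 0.7340 ≈ 2875.00.

2875 px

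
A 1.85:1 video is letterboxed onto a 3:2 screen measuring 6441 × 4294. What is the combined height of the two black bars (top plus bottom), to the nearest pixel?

1.85:1 is wider than 3:2, so it spans the full width.
Content height = 6441 / 1.850 ≈ 3481.62 px.
Leftover height: 4294 − 3481.62 = 812.38 px.

812 px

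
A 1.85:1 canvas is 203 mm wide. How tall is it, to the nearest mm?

At 1.85:1, 203 / 1.850 ≈ 109.73.

110 mm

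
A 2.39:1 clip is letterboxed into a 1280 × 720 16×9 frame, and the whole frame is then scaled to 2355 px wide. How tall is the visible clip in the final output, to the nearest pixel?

985 px

At 1280×720 the clip is width-limited, so height = 1280 / 2.390 ≈ 535.56 px.
The frame scales by 2355/1280 = 1.8398; 535.56 × 1.8398 ≈ 985.36 px.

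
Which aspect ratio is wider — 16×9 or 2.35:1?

16×9 = 1.778 and 2.35; 2.35 > 1.778.

2.35:1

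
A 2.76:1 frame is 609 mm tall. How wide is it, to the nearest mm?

Width = 609 × 2.760 = 1680.84.

1681 mm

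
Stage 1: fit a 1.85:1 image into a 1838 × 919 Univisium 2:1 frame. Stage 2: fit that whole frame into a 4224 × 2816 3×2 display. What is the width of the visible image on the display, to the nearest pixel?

3907 px

1.85:1 in 1838×919: fills the height, so the image is 1700.15 × 919.00.
The Univisium 2:1 canvas is width-limited in 4224×2816, giving 4224.00 × 2112.00; scale factor 2.2982.
The image scales with it: width 1700.15 × 2.2982 ≈ 3907.20.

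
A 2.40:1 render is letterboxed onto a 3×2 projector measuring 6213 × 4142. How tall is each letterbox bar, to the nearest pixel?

Since 2.400 > 1.500, the render is width-limited.
The render is 6213 / 2.400 ≈ 2588.75 px tall.
Leftover height: 4142 − 2588.75 = 1553.25 px → 776.62 each side.

777 px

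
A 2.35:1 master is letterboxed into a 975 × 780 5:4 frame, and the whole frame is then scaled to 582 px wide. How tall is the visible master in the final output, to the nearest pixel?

At 975×780 the master is width-limited, so height = 975 / 2.350 ≈ 414.89 px.
Scaling 975 → 582 is ×0.5969, so the height becomes 414.89 × 0.5969 ≈ 247.66 px.

248 px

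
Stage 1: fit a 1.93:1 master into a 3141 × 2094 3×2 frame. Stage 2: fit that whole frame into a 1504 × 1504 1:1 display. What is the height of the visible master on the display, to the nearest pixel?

779 px

First fit — 1.93:1 into 3141×2094 spans the width: 3141.00 × 1627.46.
The 3×2 canvas is width-limited in 1504×1504, giving 1504.00 × 1002.67; scale factor 0.4788.
The master scales with it: height 1627.46 × 0.4788 ≈ 779.27.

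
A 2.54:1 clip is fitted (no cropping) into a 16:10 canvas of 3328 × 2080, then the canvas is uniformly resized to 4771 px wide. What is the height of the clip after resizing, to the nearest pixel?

At 3328×2080 the clip is width-limited, so height = 3328 / 2.540 ≈ 1310.24 px.
Resizing to 4771 px wide multiplies everything by 1.4336: 1310.24 → 1878.35 px.

1878 px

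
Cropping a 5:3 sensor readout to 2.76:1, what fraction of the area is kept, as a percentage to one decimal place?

Going from 5:3 to 2.76:1 means cutting height while keeping width.
Area ratio = (1.667)/(2.760) = 60.39% retained.

60.4%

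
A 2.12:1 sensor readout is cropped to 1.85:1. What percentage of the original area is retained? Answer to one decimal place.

87.3%

The height stays; only width is cut (since 1.85:1 is narrower than 2.12:1).
Area ratio = (1.850)/(2.120) = 87.26% retained.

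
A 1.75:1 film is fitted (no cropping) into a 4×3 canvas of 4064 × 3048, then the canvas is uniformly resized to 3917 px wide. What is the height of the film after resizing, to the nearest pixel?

2238 px

In the 4064×3048 frame the film fills the width: height = 4064 / 1.750 ≈ 2322.29 px.
Resizing to 3917 px wide multiplies everything by 0.9638: 2322.29 → 2238.29 px.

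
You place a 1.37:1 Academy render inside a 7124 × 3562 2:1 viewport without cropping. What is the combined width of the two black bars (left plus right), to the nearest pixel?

2244 px

Since 1.370 < 2.000, the render is height-limited.
That makes the image 4879.94 px wide (3562 × 1.370).
Black = 7124 − 4879.94 = 2244.06 px.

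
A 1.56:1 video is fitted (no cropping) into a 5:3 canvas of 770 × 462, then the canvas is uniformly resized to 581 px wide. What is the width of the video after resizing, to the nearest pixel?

544 px

Fitted into 770×462, the video spans the height; its width is 462 × 1.560 ≈ 720.72 px.
Resizing to 581 px wide multiplies everything by 0.7545: 720.72 → 543.82 px.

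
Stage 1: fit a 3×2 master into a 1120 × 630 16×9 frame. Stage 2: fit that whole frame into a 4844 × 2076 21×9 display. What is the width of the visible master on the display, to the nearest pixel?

3114 px

First fit — 3×2 into 1120×630 spans the height: 945.00 × 630.00.
16×9 in 4844×2076: fills the height, so the intermediate becomes 3690.67 × 2076.00 — a scale of ×3.2952.
Applying the same ×3.2952: 945.00 → 3114.00.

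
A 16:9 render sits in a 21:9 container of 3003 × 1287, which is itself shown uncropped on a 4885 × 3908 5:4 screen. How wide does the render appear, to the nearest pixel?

Inside the 3003×1287 canvas the render is height-limited at 2288.00 × 1287.00.
21:9 in 4885×3908: fills the width, so the intermediate becomes 4885.00 × 2093.57 — a scale of ×1.6267.
So the render's width is 2288.00 × 1.6267 ≈ 3721.90.

3722 px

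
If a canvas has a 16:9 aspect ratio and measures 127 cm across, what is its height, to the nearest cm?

71 cm

Height = 127 / 16 × 9 = 71.44.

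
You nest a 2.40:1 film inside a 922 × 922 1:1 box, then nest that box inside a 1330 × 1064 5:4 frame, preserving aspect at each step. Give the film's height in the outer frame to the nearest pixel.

443 px

Inside the 922×922 canvas the film is width-limited at 922.00 × 384.17.
The 1:1 canvas is height-limited in 1330×1064, giving 1064.00 × 1064.00; scale factor 1.1540.
So the film's height is 384.17 × 1.1540 ≈ 443.33.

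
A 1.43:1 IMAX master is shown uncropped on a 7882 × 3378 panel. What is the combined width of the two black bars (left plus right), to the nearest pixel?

1.43:1 IMAX is narrower than 21×9, so it spans the full height.
Content width = 3378 × 1.430 ≈ 4830.54 px.
Black = 7882 − 4830.54 = 3051.46 px.

3051 px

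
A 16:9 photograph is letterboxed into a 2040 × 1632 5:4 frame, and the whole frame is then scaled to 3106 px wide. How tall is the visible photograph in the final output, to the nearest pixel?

1747 px

At 2040×1632 the photograph is width-limited, so height = 2040 × 9/16 ≈ 1147.50 px.
The frame scales by 3106/2040 = 1.5225; 1147.50 × 1.5225 ≈ 1747.12 px.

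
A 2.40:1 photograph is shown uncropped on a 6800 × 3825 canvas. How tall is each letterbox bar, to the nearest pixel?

496 px

Since 2.400 > 1.778, the photograph is width-limited.
The photograph is 6800 / 2.400 ≈ 2833.33 px tall.
Leftover height: 3825 − 2833.33 = 991.67 px → 495.83 each side.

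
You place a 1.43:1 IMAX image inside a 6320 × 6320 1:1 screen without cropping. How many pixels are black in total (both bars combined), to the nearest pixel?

12010652 pixels

Since 1.430 > 1.000, the image is width-limited.
The image is 6320 / 1.430 ≈ 4419.5804 px tall.
Black = 6320 − 4419.5804 = 1900.4196 px.
That's 1900.4196 × 6320 ≈ 12010652 black pixels.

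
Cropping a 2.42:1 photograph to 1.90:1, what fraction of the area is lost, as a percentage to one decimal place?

21.5%

1.90:1 is narrower than 2.42:1, so the crop keeps the full height and trims the width.
Area ratio = (1.900)/(2.420) = 78.51%; the remaining 21.49% is cropped out.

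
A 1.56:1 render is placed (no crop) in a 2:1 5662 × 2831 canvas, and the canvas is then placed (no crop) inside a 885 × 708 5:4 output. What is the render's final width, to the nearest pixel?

690 px

1.56:1 in 5662×2831: fills the height, so the render is 4416.36 × 2831.00.
2:1 in 885×708: fills the width, so the intermediate becomes 885.00 × 442.50 — a scale of ×0.1563.
The render scales with it: width 4416.36 × 0.1563 ≈ 690.30.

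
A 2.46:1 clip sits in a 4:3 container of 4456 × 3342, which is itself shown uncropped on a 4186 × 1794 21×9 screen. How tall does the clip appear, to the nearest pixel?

972 px

Inside the 4456×3342 canvas the clip is width-limited at 4456.00 × 1811.38.
Second fit — the 4:3 canvas into 4186×1794 spans the height: 2392.00 × 1794.00 (×0.5368 from 4456×3342).
Applying the same ×0.5368: 1811.38 → 972.36.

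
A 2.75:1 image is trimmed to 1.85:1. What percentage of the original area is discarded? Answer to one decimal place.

32.7%

Going from 2.75:1 to 1.85:1 means cutting width while keeping height.
(1.850)/(2.750) ≈ 0.673 of the area survives, leaving 32.73% discarded.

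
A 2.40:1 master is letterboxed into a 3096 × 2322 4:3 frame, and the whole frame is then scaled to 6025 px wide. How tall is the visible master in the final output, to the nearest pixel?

2510 px

Fitted into 3096×2322, the master spans the width; its height is 3096 / 2.400 ≈ 1290.00 px.
Resizing to 6025 px wide multiplies everything by 1.9461: 1290.00 → 2510.42 px.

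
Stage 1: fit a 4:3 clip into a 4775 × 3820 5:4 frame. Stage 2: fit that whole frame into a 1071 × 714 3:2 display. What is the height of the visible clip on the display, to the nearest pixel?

4:3 in 4775×3820: fills the width, so the clip is 4775.00 × 3581.25.
5:4 in 1071×714: fills the height, so the intermediate becomes 892.50 × 714.00 — a scale of ×0.1869.
The clip scales with it: height 3581.25 × 0.1869 ≈ 669.38.

669 px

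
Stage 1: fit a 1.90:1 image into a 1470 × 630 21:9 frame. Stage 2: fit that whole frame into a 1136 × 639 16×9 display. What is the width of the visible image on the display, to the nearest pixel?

925 px

Inside the 1470×630 canvas the image is height-limited at 1197.00 × 630.00.
21:9 in 1136×639: fills the width, so the intermediate becomes 1136.00 × 486.86 — a scale of ×0.7728.
The image scales with it: width 1197.00 × 0.7728 ≈ 925.03.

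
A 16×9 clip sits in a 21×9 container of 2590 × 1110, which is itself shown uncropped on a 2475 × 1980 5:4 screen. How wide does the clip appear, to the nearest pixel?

1886 px

First fit — 16×9 into 2590×1110 spans the height: 1973.33 × 1110.00.
21×9 in 2475×1980: fills the width, so the intermediate becomes 2475.00 × 1060.71 — a scale of ×0.9556.
So the clip's width is 1973.33 × 0.9556 ≈ 1885.71.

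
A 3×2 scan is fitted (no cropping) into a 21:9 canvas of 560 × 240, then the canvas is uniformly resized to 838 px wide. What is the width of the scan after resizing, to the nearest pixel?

Fitted into 560×240, the scan spans the height; its width is 240 × 3/2 ≈ 360.00 px.
Scaling 560 → 838 is ×1.4964, so the width becomes 360.00 × 1.4964 ≈ 538.71 px.

539 px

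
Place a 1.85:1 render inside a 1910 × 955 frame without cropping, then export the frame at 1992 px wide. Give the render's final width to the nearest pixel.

1843 px

In the 1910×955 frame the render fills the height: width = 955 × 1.850 ≈ 1766.75 px.
Resizing to 1992 px wide multiplies everything by 1.0429: 1766.75 → 1842.60 px.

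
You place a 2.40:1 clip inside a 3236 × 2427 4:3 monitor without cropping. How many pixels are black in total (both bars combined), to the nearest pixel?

3490565 pixels

2.40:1 is wider than 4:3, so it spans the full width.
Content height = 3236 / 2.400 ≈ 1348.3333 px.
Leftover height: 2427 − 1348.3333 = 1078.6667 px.
Bar area = 1078.6667 × 3236 ≈ 3490565 px.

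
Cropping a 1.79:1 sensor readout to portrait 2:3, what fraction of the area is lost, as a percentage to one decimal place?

portrait 2:3 is narrower than 1.79:1, so the crop keeps the full height and trims the width.
Fraction kept = (0.667)/(1.790) ≈ 37.24%, so 62.76% is lost.

62.8%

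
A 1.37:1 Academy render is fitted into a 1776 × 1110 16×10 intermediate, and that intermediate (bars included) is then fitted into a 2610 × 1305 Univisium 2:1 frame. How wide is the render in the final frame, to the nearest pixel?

1788 px

1.37:1 Academy in 1776×1110: fills the height, so the render is 1520.70 × 1110.00.
16×10 in 2610×1305: fills the height, so the intermediate becomes 2088.00 × 1305.00 — a scale of ×1.1757.
The render scales with it: width 1520.70 × 1.1757 ≈ 1787.85.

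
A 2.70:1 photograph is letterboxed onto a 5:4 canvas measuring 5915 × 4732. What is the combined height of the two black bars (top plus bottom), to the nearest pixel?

Since 2.700 > 1.250, the photograph is width-limited.
Content height = 5915 / 2.700 ≈ 2190.74 px.
4732 − 2190.74 = 2541.26 px of bars.

2541 px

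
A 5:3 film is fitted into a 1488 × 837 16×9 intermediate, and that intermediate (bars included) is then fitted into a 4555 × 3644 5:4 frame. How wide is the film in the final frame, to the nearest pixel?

4270 px

Inside the 1488×837 canvas the film is height-limited at 1395.00 × 837.00.
16×9 in 4555×3644: fills the width, so the intermediate becomes 4555.00 × 2562.19 — a scale of ×3.0612.
So the film's width is 1395.00 × 3.0612 ≈ 4270.31.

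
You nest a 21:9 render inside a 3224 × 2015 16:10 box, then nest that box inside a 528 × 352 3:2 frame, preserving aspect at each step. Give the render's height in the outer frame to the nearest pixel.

First fit — 21:9 into 3224×2015 spans the width: 3224.00 × 1381.71.
Second fit — the 16:10 canvas into 528×352 spans the width: 528.00 × 330.00 (×0.1638 from 3224×2015).
Applying the same ×0.1638: 1381.71 → 226.29.

226 px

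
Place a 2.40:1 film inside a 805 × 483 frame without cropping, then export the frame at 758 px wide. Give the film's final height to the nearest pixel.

316 px

At 805×483 the film is width-limited, so height = 805 / 2.400 ≈ 335.42 px.
The frame scales by 758/805 = 0.9416; 335.42 × 0.9416 ≈ 315.83 px.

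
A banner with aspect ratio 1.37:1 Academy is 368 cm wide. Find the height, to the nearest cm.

269 cm

368 / 1.370 = 268.61.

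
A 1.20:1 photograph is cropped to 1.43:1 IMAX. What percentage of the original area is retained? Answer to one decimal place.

Going from 1.20:1 to 1.43:1 IMAX means cutting height while keeping width.
(1.200)/(1.430) ≈ 0.839 of the area survives.

83.9%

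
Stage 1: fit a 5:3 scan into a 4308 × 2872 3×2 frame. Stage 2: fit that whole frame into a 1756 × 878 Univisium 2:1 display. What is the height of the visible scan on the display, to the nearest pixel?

Inside the 4308×2872 canvas the scan is width-limited at 4308.00 × 2584.80.
3×2 in 1756×878: fills the height, so the intermediate becomes 1317.00 × 878.00 — a scale of ×0.3057.
Applying the same ×0.3057: 2584.80 → 790.20.

790 px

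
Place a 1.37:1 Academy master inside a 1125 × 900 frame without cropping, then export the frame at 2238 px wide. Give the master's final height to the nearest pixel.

1634 px

In the 1125×900 frame the master fills the width: height = 1125 / 1.370 ≈ 821.17 px.
The frame scales by 2238/1125 = 1.9893; 821.17 × 1.9893 ≈ 1633.58 px.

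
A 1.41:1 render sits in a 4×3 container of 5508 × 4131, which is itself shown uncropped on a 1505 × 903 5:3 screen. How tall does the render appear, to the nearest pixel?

854 px

First fit — 1.41:1 into 5508×4131 spans the width: 5508.00 × 3906.38.
Second fit — the 4×3 canvas into 1505×903 spans the height: 1204.00 × 903.00 (×0.2186 from 5508×4131).
The render scales with it: height 3906.38 × 0.2186 ≈ 853.90.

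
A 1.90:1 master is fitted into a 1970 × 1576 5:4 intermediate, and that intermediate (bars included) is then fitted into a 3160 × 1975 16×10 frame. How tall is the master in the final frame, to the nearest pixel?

1299 px

First fit — 1.90:1 into 1970×1576 spans the width: 1970.00 × 1036.84.
Second fit — the 5:4 canvas into 3160×1975 spans the height: 2468.75 × 1975.00 (×1.2532 from 1970×1576).
So the master's height is 1036.84 × 1.2532 ≈ 1299.34.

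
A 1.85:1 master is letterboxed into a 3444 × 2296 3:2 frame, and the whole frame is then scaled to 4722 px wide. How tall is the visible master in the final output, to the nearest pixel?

2552 px

At 3444×2296 the master is width-limited, so height = 3444 / 1.850 ≈ 1861.62 px.
Scaling 3444 → 4722 is ×1.3711, so the height becomes 1861.62 × 1.3711 ≈ 2552.43 px.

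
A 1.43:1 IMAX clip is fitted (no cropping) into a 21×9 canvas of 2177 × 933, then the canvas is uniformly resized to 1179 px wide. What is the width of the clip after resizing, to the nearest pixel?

At 2177×933 the clip is height-limited, so width = 933 × 1.430 ≈ 1334.19 px.
The frame scales by 1179/2177 = 0.5416; 1334.19 × 0.5416 ≈ 722.56 px.

723 px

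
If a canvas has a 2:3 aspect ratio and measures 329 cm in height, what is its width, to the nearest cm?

219 cm

329·2/3 = 219.33.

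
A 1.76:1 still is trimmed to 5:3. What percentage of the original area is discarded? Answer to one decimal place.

5:3 is narrower than 1.76:1, so the crop keeps the full height and trims the width.
Area ratio = (1.667)/(1.760) = 94.70%; the remaining 5.30% is cropped out.

5.3%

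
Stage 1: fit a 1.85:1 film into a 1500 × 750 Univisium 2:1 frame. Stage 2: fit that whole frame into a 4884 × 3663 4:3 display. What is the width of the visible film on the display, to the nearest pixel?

4518 px

Inside the 1500×750 canvas the film is height-limited at 1387.50 × 750.00.
Univisium 2:1 in 4884×3663: fills the width, so the intermediate becomes 4884.00 × 2442.00 — a scale of ×3.2560.
So the film's width is 1387.50 × 3.2560 ≈ 4517.70.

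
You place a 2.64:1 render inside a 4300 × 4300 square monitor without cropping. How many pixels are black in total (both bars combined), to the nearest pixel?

11486212 pixels

2.64:1 (2.640) > square (1.000), so the render fills the width.
That makes the image 1628.7879 px tall (4300 / 2.640).
Black = 4300 − 1628.7879 = 2671.2121 px.
Bar area = 2671.2121 × 4300 ≈ 11486212 px.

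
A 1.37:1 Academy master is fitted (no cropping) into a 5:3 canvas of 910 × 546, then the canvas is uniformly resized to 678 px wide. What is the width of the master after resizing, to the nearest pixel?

Fitted into 910×546, the master spans the height; its width is 546 × 1.370 ≈ 748.02 px.
Scaling 910 → 678 is ×0.7451, so the width becomes 748.02 × 0.7451 ≈ 557.32 px.

557 px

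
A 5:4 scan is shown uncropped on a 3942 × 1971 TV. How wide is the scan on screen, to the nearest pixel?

Since 1.250 < 2.000, the scan is height-limited.
That makes the image 2463.75 px wide (1971 × 5/4).

2464 px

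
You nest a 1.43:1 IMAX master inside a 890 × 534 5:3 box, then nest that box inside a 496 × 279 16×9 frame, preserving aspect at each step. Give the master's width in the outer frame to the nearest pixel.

Inside the 890×534 canvas the master is height-limited at 763.62 × 534.00.
The 5:3 canvas is height-limited in 496×279, giving 465.00 × 279.00; scale factor 0.5225.
Applying the same ×0.5225: 763.62 → 398.97.

399 px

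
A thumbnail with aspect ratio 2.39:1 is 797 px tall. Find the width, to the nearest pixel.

797 × 2.390 = 1904.83.

1905 px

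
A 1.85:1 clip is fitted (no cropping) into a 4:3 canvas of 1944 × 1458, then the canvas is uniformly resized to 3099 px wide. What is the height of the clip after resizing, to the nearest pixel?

1675 px

In the 1944×1458 frame the clip fills the width: height = 1944 / 1.850 ≈ 1050.81 px.
The frame scales by 3099/1944 = 1.5941; 1050.81 × 1.5941 ≈ 1675.14 px.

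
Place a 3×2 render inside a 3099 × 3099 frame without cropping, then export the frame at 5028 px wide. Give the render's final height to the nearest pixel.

In the 3099×3099 frame the render fills the width: height = 3099 × 2/3 ≈ 2066.00 px.
The frame scales by 5028/3099 = 1.6225; 2066.00 × 1.6225 ≈ 3352.00 px.

3352 px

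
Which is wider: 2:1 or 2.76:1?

2 and 2.76; 2.76 > 2.

2.76:1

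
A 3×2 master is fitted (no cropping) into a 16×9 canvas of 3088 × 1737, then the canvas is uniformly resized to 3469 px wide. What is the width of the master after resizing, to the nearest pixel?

Fitted into 3088×1737, the master spans the height; its width is 1737 × 3/2 ≈ 2605.50 px.
The frame scales by 3469/3088 = 1.1234; 2605.50 × 1.1234 ≈ 2926.97 px.

2927 px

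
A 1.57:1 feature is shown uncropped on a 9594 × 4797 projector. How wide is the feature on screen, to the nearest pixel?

1.57:1 is narrower than 2:1, so it spans the full height.
That makes the image 7531.29 px wide (4797 × 1.570).

7531 px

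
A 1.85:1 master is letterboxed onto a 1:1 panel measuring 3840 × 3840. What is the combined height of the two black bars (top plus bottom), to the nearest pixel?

1.85:1 is wider than 1:1, so it spans the full width.
That makes the image 2075.68 px tall (3840 / 1.850).
3840 − 2075.68 = 1764.32 px of bars.

1764 px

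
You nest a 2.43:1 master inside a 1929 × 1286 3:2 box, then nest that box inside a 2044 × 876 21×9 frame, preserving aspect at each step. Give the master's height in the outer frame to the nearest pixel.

541 px

First fit — 2.43:1 into 1929×1286 spans the width: 1929.00 × 793.83.
Second fit — the 3:2 canvas into 2044×876 spans the height: 1314.00 × 876.00 (×0.6812 from 1929×1286).
The master scales with it: height 793.83 × 0.6812 ≈ 540.74.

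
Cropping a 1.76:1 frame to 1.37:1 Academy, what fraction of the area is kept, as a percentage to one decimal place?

77.8%

1.37:1 Academy is narrower than 1.76:1, so the crop keeps the full height and trims the width.
(1.370)/(1.760) ≈ 0.778 of the area survives.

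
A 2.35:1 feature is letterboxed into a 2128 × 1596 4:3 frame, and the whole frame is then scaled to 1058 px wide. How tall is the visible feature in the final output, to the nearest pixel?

450 px

At 2128×1596 the feature is width-limited, so height = 2128 / 2.350 ≈ 905.53 px.
The frame scales by 1058/2128 = 0.4972; 905.53 × 0.4972 ≈ 450.21 px.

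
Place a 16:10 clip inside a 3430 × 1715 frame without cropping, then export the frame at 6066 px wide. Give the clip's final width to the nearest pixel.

Fitted into 3430×1715, the clip spans the height; its width is 1715 × 16/10 ≈ 2744.00 px.
The frame scales by 6066/3430 = 1.7685; 2744.00 × 1.7685 ≈ 4852.80 px.

4853 px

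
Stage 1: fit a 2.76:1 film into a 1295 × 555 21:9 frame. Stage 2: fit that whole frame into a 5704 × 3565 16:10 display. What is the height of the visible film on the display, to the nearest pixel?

First fit — 2.76:1 into 1295×555 spans the width: 1295.00 × 469.20.
Second fit — the 21:9 canvas into 5704×3565 spans the width: 5704.00 × 2444.57 (×4.4046 from 1295×555).
So the film's height is 469.20 × 4.4046 ≈ 2066.67.

2067 px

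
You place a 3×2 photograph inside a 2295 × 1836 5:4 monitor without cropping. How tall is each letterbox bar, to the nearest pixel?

153 px

3×2 (1.500) > 5:4 (1.250), so the photograph fills the width.
That makes the image 1530.00 px tall (2295 × 2/3).
Leftover height: 1836 − 1530.00 = 306.00 px → 153.00 each side.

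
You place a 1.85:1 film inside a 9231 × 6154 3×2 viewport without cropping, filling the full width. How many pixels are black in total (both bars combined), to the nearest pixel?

10747379 pixels

That makes the image 4989.7297 px tall (9231 / 1.850).
6154 − 4989.7297 = 1164.2703 px of bars.
Across the 9231-px span: 1164.2703 × 9231 ≈ 10747379 px.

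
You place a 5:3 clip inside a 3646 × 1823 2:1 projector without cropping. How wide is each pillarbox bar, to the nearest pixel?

304 px

5:3 is narrower than 2:1, so it spans the full height.
Content width = 1823 × 5/3 ≈ 3038.33 px.
Black = 3646 − 3038.33 = 607.67 px, or 303.83 per bar.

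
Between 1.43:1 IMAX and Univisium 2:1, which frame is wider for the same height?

1.43 and Univisium 2:1 = 2; 2 > 1.43.

Univisium 2:1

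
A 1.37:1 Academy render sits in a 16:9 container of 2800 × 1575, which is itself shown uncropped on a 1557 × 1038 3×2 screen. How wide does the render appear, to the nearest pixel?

First fit — 1.37:1 Academy into 2800×1575 spans the height: 2157.75 × 1575.00.
The 16:9 canvas is width-limited in 1557×1038, giving 1557.00 × 875.81; scale factor 0.5561.
Applying the same ×0.5561: 2157.75 → 1199.86.

1200 px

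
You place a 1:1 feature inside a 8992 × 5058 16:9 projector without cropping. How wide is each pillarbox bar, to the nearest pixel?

1967 px

1:1 (1.000) < 16:9 (1.778), so the feature fills the height.
The feature is 5058 × 1/1 ≈ 5058.00 px wide.
Black = 8992 − 5058.00 = 3934.00 px, or 1967.00 per bar.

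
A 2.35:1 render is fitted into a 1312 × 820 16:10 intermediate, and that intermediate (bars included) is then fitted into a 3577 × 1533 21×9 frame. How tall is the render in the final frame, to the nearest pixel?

1044 px

2.35:1 in 1312×820: fills the width, so the render is 1312.00 × 558.30.
16:10 in 3577×1533: fills the height, so the intermediate becomes 2452.80 × 1533.00 — a scale of ×1.8695.
Applying the same ×1.8695: 558.30 → 1043.74.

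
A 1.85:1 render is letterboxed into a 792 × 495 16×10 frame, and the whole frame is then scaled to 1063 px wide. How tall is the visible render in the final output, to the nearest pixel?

575 px

In the 792×495 frame the render fills the width: height = 792 / 1.850 ≈ 428.11 px.
Resizing to 1063 px wide multiplies everything by 1.3422: 428.11 → 574.59 px.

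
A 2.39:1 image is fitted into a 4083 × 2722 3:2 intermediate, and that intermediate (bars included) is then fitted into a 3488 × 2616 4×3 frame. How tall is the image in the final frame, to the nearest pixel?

1459 px

Inside the 4083×2722 canvas the image is width-limited at 4083.00 × 1708.37.
3:2 in 3488×2616: fills the width, so the intermediate becomes 3488.00 × 2325.33 — a scale of ×0.8543.
So the image's height is 1708.37 × 0.8543 ≈ 1459.41.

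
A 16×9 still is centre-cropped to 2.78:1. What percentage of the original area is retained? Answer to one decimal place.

2.78:1 is wider than 16×9, so the crop keeps the full width and trims the height.
(1.778)/(2.780) ≈ 0.639 of the area survives.

63.9%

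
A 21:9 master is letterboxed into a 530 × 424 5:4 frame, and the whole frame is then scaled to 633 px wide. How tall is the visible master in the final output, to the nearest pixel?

Fitted into 530×424, the master spans the width; its height is 530 × 9/21 ≈ 227.14 px.
Scaling 530 → 633 is ×1.1943, so the height becomes 227.14 × 1.1943 ≈ 271.29 px.

271 px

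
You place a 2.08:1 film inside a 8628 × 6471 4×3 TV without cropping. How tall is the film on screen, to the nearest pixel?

4148 px

Since 2.080 > 1.333, the film is width-limited.
The film is 8628 / 2.080 ≈ 4148.08 px tall.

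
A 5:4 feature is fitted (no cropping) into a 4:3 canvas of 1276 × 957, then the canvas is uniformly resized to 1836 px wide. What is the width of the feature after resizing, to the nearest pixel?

At 1276×957 the feature is height-limited, so width = 957 × 5/4 ≈ 1196.25 px.
Resizing to 1836 px wide multiplies everything by 1.4389: 1196.25 → 1721.25 px.

1721 px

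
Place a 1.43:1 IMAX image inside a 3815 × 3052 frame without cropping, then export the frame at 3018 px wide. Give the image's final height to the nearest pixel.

Fitted into 3815×3052, the image spans the width; its height is 3815 / 1.430 ≈ 2667.83 px.
The frame scales by 3018/3815 = 0.7911; 2667.83 × 0.7911 ≈ 2110.49 px.

2110 px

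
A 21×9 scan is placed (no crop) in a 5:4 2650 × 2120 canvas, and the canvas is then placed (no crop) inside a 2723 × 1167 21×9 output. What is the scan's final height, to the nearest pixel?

625 px

Inside the 2650×2120 canvas the scan is width-limited at 2650.00 × 1135.71.
Second fit — the 5:4 canvas into 2723×1167 spans the height: 1458.75 × 1167.00 (×0.5505 from 2650×2120).
The scan scales with it: height 1135.71 × 0.5505 ≈ 625.18.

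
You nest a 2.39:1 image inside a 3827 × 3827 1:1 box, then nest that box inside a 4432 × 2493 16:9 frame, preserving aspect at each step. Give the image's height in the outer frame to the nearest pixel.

2.39:1 in 3827×3827: fills the width, so the image is 3827.00 × 1601.26.
Second fit — the 1:1 canvas into 4432×2493 spans the height: 2493.00 × 2493.00 (×0.6514 from 3827×3827).
So the image's height is 1601.26 × 0.6514 ≈ 1043.10.

1043 px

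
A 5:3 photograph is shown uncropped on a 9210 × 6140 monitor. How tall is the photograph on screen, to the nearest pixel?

Since 1.667 > 1.500, the photograph is width-limited.
The photograph is 9210 × 3/5 ≈ 5526.00 px tall.

5526 px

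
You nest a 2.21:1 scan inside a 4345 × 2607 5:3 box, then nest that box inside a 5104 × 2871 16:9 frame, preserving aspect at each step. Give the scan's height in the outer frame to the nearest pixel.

2165 px

First fit — 2.21:1 into 4345×2607 spans the width: 4345.00 × 1966.06.
Second fit — the 5:3 canvas into 5104×2871 spans the height: 4785.00 × 2871.00 (×1.1013 from 4345×2607).
Applying the same ×1.1013: 1966.06 → 2165.16.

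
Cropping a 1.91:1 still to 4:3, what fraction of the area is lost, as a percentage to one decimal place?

30.2%

The height stays; only width is cut (since 4:3 is narrower than 1.91:1).
(1.333)/(1.910) ≈ 0.698 of the area survives, leaving 30.19% discarded.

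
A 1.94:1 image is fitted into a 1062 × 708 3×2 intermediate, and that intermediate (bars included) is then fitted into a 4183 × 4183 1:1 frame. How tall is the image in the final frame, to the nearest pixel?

2156 px

1.94:1 in 1062×708: fills the width, so the image is 1062.00 × 547.42.
3×2 in 4183×4183: fills the width, so the intermediate becomes 4183.00 × 2788.67 — a scale of ×3.9388.
Applying the same ×3.9388: 547.42 → 2156.19.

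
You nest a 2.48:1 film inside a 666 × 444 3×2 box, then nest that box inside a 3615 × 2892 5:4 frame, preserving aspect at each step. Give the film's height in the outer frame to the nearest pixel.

1458 px

First fit — 2.48:1 into 666×444 spans the width: 666.00 × 268.55.
Second fit — the 3×2 canvas into 3615×2892 spans the width: 3615.00 × 2410.00 (×5.4279 from 666×444).
The film scales with it: height 268.55 × 5.4279 ≈ 1457.66.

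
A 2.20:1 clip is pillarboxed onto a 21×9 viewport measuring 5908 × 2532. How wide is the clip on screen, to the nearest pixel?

2.20:1 (2.200) < 21×9 (2.333), so the clip fills the height.
That makes the image 5570.40 px wide (2532 × 2.200).

5570 px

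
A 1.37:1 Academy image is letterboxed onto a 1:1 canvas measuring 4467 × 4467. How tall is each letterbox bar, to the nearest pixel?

603 px

1.37:1 Academy is wider than 1:1, so it spans the full width.
Content height = 4467 / 1.370 ≈ 3260.58 px.
Leftover height: 4467 − 3260.58 = 1206.42 px → 603.21 each side.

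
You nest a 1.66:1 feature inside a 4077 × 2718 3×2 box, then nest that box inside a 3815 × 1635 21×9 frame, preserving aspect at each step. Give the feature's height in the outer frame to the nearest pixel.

First fit — 1.66:1 into 4077×2718 spans the width: 4077.00 × 2456.02.
The 3×2 canvas is height-limited in 3815×1635, giving 2452.50 × 1635.00; scale factor 0.6015.
Applying the same ×0.6015: 2456.02 → 1477.41.

1477 px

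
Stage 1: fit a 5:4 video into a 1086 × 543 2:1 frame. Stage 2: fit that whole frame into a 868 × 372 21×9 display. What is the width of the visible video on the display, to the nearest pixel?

465 px

First fit — 5:4 into 1086×543 spans the height: 678.75 × 543.00.
Second fit — the 2:1 canvas into 868×372 spans the height: 744.00 × 372.00 (×0.6851 from 1086×543).
The video scales with it: width 678.75 × 0.6851 ≈ 465.00.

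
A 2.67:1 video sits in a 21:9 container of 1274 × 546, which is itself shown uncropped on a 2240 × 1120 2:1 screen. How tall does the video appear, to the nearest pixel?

839 px

Inside the 1274×546 canvas the video is width-limited at 1274.00 × 477.15.
Second fit — the 21:9 canvas into 2240×1120 spans the width: 2240.00 × 960.00 (×1.7582 from 1274×546).
So the video's height is 477.15 × 1.7582 ≈ 838.95.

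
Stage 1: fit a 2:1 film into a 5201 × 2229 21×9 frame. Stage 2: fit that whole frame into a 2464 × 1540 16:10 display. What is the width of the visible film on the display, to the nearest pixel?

2112 px

2:1 in 5201×2229: fills the height, so the film is 4458.00 × 2229.00.
21×9 in 2464×1540: fills the width, so the intermediate becomes 2464.00 × 1056.00 — a scale of ×0.4738.
So the film's width is 4458.00 × 0.4738 ≈ 2112.00.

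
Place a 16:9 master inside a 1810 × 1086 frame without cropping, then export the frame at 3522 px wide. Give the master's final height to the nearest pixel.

In the 1810×1086 frame the master fills the width: height = 1810 × 9/16 ≈ 1018.12 px.
Resizing to 3522 px wide multiplies everything by 1.9459: 1018.12 → 1981.12 px.

1981 px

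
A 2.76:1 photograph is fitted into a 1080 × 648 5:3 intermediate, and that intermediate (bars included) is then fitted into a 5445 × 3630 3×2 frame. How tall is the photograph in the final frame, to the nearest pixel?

1973 px

2.76:1 in 1080×648: fills the width, so the photograph is 1080.00 × 391.30.
5:3 in 5445×3630: fills the width, so the intermediate becomes 5445.00 × 3267.00 — a scale of ×5.0417.
So the photograph's height is 391.30 × 5.0417 ≈ 1972.83.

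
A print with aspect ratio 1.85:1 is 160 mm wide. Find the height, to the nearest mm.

Height = 160 / 1.850 = 86.49.

86 mm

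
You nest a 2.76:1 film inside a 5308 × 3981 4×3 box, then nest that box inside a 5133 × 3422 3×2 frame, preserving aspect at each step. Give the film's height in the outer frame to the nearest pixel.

2.76:1 in 5308×3981: fills the width, so the film is 5308.00 × 1923.19.
4×3 in 5133×3422: fills the height, so the intermediate becomes 4562.67 × 3422.00 — a scale of ×0.8596.
So the film's height is 1923.19 × 0.8596 ≈ 1653.14.

1653 px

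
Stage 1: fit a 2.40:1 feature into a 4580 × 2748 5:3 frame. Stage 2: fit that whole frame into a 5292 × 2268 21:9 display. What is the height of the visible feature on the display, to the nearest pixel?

1575 px

Inside the 4580×2748 canvas the feature is width-limited at 4580.00 × 1908.33.
Second fit — the 5:3 canvas into 5292×2268 spans the height: 3780.00 × 2268.00 (×0.8253 from 4580×2748).
Applying the same ×0.8253: 1908.33 → 1575.00.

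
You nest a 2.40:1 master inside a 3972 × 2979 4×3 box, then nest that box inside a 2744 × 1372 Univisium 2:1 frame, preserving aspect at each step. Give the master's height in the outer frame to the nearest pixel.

First fit — 2.40:1 into 3972×2979 spans the width: 3972.00 × 1655.00.
Second fit — the 4×3 canvas into 2744×1372 spans the height: 1829.33 × 1372.00 (×0.4606 from 3972×2979).
So the master's height is 1655.00 × 0.4606 ≈ 762.22.

762 px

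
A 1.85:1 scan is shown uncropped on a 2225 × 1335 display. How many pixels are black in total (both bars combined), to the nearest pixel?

1.85:1 is wider than 5:3, so it spans the full width.
Content height = 2225 / 1.850 ≈ 1202.7027 px.
Black = 1335 − 1202.7027 = 132.2973 px.
Across the 2225-px span: 132.2973 × 2225 ≈ 294361 px.

294361 pixels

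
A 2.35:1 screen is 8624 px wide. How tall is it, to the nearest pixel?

3670 px

Height = 8624 / 2.350 = 3669.79.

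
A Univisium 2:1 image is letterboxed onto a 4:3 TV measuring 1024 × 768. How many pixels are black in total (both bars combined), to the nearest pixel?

262144 pixels

Univisium 2:1 (2.000) > 4:3 (1.333), so the image fills the width.
Content height = 1024 × 1/2 ≈ 512.0000 px.
Black = 768 − 512.0000 = 256.0000 px.
That's 256.0000 × 1024 ≈ 262144 black pixels.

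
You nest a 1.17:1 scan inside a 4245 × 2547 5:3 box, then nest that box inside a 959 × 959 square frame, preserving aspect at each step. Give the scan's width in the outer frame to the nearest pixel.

673 px

Inside the 4245×2547 canvas the scan is height-limited at 2979.99 × 2547.00.
5:3 in 959×959: fills the width, so the intermediate becomes 959.00 × 575.40 — a scale of ×0.2259.
So the scan's width is 2979.99 × 0.2259 ≈ 673.22.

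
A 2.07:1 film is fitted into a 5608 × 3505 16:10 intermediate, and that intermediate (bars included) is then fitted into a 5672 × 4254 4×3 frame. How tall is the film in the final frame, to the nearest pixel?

First fit — 2.07:1 into 5608×3505 spans the width: 5608.00 × 2709.18.
16:10 in 5672×4254: fills the width, so the intermediate becomes 5672.00 × 3545.00 — a scale of ×1.0114.
Applying the same ×1.0114: 2709.18 → 2740.10.

2740 px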